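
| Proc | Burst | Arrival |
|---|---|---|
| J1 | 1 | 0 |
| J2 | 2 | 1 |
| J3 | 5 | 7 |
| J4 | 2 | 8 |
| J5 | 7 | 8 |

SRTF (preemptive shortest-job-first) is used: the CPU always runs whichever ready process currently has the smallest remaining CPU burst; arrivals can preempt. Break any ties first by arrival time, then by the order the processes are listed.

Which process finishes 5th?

Schedule: | J1 0-1 | J2 1-3 | idle 3-7 | J3 7-8 | J4 8-10 | J3 10-14 | J5 14-21 |
Completion: J1=1  J2=3  J3=14  J4=10  J5=21
Finish order: J1 → J2 → J4 → J3 → J5

J5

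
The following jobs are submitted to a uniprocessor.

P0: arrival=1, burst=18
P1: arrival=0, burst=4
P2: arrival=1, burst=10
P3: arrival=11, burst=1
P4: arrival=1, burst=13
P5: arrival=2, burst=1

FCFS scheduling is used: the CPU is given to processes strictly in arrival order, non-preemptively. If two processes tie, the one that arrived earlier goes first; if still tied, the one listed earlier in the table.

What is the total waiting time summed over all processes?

Gantt: | P1 0-4 | P0 4-22 | P2 22-32 | P4 32-45 | P5 45-46 | P3 46-47 |
Completion: P0=22  P1=4  P2=32  P3=47  P4=45  P5=46
Waiting = turnaround − burst: P0=3, P1=0, P2=21, P3=35, P4=31, P5=43
Total waiting = 3 + 0 + 21 + 35 + 31 + 43 = 133

133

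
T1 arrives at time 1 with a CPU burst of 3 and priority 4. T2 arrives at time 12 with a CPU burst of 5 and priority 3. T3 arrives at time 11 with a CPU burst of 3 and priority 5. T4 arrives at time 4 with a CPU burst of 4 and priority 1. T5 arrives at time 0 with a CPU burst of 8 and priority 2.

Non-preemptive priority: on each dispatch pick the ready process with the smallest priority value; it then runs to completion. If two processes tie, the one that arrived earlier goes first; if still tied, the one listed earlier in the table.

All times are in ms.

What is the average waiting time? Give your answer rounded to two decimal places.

5.80

Timeline: | T5 0-8 | T4 8-12 | T2 12-17 | T1 17-20 | T3 20-23 |
Completion: T1=20  T2=17  T3=23  T4=12  T5=8
Waiting times: T1=16, T2=0, T3=9, T4=4, T5=0
Average waiting = (16+0+9+4+0) / 5 = 29/5 = 5.80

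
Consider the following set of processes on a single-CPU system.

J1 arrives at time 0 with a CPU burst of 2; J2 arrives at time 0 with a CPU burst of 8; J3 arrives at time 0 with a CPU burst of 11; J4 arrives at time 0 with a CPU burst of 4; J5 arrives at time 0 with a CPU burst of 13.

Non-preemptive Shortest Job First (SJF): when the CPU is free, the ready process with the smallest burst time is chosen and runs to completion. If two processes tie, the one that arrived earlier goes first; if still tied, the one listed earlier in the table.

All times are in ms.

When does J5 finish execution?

38

Schedule: | J1 0-2 | J4 2-6 | J2 6-14 | J3 14-25 | J5 25-38 |
Completion: J1=2  J2=14  J3=25  J4=6  J5=38
Turnaround (C−A): J1=2  J2=14  J3=25  J4=6  J5=38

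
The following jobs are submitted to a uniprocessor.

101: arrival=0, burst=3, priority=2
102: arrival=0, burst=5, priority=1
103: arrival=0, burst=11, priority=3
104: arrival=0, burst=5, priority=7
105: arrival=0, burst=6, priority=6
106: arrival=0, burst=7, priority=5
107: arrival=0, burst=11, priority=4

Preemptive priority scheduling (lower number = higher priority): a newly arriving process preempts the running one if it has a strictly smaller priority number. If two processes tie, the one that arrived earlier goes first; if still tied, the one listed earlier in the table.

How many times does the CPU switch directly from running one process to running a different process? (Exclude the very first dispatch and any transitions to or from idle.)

6

Timeline: | 102 0-5 | 101 5-8 | 103 8-19 | 107 19-30 | 106 30-37 | 105 37-43 | 104 43-48 |
Completion: 101=8  102=5  103=19  104=48  105=43  106=37  107=30
Turnaround (C−A): 101=8  102=5  103=19  104=48  105=43  106=37  107=30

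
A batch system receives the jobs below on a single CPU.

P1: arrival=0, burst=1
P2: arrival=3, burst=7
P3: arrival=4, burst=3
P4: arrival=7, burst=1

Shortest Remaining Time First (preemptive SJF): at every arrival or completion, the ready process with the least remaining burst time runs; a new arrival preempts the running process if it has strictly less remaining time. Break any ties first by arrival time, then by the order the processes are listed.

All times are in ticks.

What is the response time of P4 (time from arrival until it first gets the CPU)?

0

Gantt: | P1 0-1 | idle 1-3 | P2 3-4 | P3 4-7 | P4 7-8 | P2 8-14 |
Completion: P1=1  P2=14  P3=7  P4=8
Turnaround (C−A): P1=1  P2=11  P3=3  P4=1
Response(P4) = first start − arrival = 7 − 7 = 0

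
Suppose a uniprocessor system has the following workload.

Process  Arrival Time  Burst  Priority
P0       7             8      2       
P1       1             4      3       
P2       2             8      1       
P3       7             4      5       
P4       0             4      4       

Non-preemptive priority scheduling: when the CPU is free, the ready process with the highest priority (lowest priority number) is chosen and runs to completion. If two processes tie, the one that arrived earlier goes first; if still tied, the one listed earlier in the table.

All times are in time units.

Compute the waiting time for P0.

5

Timeline: | P4 0-4 | P2 4-12 | P0 12-20 | P1 20-24 | P3 24-28 |
Completion: P0=20  P1=24  P2=12  P3=28  P4=4
Turnaround (C−A): P0=13  P1=23  P2=10  P3=21  P4=4
Waiting(P0) = turnaround − burst = 13 − 8 = 5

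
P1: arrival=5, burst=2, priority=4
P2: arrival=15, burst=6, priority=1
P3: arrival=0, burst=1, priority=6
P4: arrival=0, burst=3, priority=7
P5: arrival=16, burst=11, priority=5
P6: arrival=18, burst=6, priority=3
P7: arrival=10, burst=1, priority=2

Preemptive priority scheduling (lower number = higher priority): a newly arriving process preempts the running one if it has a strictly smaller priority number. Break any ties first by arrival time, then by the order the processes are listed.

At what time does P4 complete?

Timeline: | P3 0-1 | P4 1-4 | idle 4-5 | P1 5-7 | idle 7-10 | P7 10-11 | idle 11-15 | P2 15-21 | P6 21-27 | P5 27-38 |
Completion: P1=7  P2=21  P3=1  P4=4  P5=38  P6=27  P7=11
Turnaround (C−A): P1=2  P2=6  P3=1  P4=4  P5=22  P6=9  P7=1

4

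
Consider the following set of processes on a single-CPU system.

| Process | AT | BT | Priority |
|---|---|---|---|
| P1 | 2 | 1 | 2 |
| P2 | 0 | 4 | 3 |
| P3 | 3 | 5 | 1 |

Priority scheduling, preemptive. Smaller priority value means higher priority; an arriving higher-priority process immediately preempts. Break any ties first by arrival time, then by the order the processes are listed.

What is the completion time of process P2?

10

Schedule: | P2 0-2 | P1 2-3 | P3 3-8 | P2 8-10 |
Completion: P1=3  P2=10  P3=8
Turnaround (C−A): P1=1  P2=10  P3=5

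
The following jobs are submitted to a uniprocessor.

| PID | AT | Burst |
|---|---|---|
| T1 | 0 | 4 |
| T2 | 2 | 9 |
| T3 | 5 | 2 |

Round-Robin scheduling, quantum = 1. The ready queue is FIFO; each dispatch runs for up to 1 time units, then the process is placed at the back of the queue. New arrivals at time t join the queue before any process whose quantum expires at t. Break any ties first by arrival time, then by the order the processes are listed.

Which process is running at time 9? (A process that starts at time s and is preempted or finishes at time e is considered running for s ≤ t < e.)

Schedule: | T1 0-2 | T2 2-3 | T1 3-4 | T2 4-5 | T1 5-6 | T3 6-7 | T2 7-8 | T3 8-9 | T2 9-15 |
Completion: T1=6  T2=15  T3=9
Turnaround (C−A): T1=6  T2=13  T3=4

T2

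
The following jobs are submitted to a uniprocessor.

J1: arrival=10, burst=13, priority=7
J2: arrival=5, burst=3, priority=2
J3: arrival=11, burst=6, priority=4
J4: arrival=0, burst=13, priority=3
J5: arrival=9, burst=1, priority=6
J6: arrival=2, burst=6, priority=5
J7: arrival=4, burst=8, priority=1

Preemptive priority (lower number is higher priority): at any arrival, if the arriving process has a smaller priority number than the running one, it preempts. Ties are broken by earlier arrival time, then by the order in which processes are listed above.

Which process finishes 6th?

Timeline: | J4 0-4 | J7 4-12 | J2 12-15 | J4 15-24 | J3 24-30 | J6 30-36 | J5 36-37 | J1 37-50 |
Completion: J1=50  J2=15  J3=30  J4=24  J5=37  J6=36  J7=12
Turnaround (C−A): J1=40  J2=10  J3=19  J4=24  J5=28  J6=34  J7=8
Finish order: J7 → J2 → J4 → J3 → J6 → J5 → J1

J5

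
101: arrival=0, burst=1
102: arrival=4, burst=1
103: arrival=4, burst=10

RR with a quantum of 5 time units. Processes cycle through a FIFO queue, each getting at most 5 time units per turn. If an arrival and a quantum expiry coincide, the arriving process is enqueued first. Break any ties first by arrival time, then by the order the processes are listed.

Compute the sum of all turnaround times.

Gantt: | 101 0-1 | idle 1-4 | 102 4-5 | 103 5-15 |
Completion: 101=1  102=5  103=15
Turnaround (C−A): 101=1  102=1  103=11
Turnaround = completion − arrival: 101=1, 102=1, 103=11
Total turnaround = 1 + 1 + 11 = 13

13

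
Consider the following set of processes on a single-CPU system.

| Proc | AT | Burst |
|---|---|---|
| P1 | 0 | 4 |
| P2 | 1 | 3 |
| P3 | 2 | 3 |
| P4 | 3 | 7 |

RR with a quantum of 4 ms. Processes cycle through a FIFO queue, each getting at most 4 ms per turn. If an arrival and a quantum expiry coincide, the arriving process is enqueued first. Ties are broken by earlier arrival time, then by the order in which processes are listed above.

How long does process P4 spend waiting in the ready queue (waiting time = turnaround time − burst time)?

7

Timeline: | P1 0-4 | P2 4-7 | P3 7-10 | P4 10-17 |
Completion: P1=4  P2=7  P3=10  P4=17
Waiting(P4) = turnaround − burst = 14 − 7 = 7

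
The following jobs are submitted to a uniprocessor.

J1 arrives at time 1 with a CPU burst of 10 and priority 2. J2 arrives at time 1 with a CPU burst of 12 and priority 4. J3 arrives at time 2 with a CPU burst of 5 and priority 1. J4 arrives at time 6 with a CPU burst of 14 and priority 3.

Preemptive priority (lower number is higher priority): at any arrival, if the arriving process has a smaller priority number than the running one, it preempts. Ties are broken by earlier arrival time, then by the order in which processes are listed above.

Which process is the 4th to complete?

J2

Gantt: | idle 0-1 | J1 1-2 | J3 2-7 | J1 7-16 | J4 16-30 | J2 30-42 |
Completion: J1=16  J2=42  J3=7  J4=30
Turnaround (C−A): J1=15  J2=41  J3=5  J4=24
Finish order: J3 → J1 → J4 → J2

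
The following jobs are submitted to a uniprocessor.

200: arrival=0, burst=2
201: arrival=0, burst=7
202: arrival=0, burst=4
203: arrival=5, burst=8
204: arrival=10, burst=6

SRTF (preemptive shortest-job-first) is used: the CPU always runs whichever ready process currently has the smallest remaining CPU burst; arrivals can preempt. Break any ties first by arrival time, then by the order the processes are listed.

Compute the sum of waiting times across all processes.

25

Schedule: | 200 0-2 | 202 2-6 | 201 6-13 | 204 13-19 | 203 19-27 |
Completion: 200=2  201=13  202=6  203=27  204=19
Turnaround (C−A): 200=2  201=13  202=6  203=22  204=9
Waiting = turnaround − burst: 200=0, 201=6, 202=2, 203=14, 204=3
Total waiting = 0 + 6 + 2 + 14 + 3 = 25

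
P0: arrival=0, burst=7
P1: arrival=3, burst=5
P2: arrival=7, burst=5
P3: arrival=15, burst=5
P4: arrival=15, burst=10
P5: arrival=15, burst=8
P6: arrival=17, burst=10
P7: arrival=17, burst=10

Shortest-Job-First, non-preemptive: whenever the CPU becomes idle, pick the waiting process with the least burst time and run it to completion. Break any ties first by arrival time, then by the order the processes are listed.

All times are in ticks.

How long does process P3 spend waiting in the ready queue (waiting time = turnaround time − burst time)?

Schedule: | P0 0-7 | P1 7-12 | P2 12-17 | P3 17-22 | P5 22-30 | P4 30-40 | P6 40-50 | P7 50-60 |
Completion: P0=7  P1=12  P2=17  P3=22  P4=40  P5=30  P6=50  P7=60
Turnaround (C−A): P0=7  P1=9  P2=10  P3=7  P4=25  P5=15  P6=33  P7=43
Waiting(P3) = turnaround − burst = 7 − 5 = 2

2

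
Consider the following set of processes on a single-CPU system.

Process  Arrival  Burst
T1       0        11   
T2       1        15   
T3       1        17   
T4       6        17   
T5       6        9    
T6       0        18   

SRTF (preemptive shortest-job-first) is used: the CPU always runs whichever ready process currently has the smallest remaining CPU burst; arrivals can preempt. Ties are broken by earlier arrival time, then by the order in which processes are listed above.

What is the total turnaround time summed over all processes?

Timeline: | T1 0-11 | T5 11-20 | T2 20-35 | T3 35-52 | T4 52-69 | T6 69-87 |
Completion: T1=11  T2=35  T3=52  T4=69  T5=20  T6=87
Turnaround = completion − arrival: T1=11, T2=34, T3=51, T4=63, T5=14, T6=87
Total turnaround = 11 + 34 + 51 + 63 + 14 + 87 = 260

260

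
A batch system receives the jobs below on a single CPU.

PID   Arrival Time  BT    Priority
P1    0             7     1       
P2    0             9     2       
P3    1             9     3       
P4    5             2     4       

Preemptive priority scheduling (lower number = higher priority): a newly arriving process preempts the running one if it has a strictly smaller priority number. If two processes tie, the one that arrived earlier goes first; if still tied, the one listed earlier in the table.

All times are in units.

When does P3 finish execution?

25

Schedule: | P1 0-7 | P2 7-16 | P3 16-25 | P4 25-27 |
Completion: P1=7  P2=16  P3=25  P4=27
Turnaround (C−A): P1=7  P2=16  P3=24  P4=22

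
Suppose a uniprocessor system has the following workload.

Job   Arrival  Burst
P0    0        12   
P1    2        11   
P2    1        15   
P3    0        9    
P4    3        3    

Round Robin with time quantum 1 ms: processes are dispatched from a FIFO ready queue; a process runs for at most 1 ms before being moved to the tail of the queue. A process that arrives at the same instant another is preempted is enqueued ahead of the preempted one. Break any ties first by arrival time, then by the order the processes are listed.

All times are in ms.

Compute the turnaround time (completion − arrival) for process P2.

Timeline: | P0 0-1 | P3 1-2 | P2 2-3 | P0 3-4 | P1 4-5 | P3 5-6 | P4 6-7 | P2 7-8 | P0 8-9 | P1 9-10 | P3 10-11 | P4 11-12 | P2 12-13 | P0 13-14 | P1 14-15 | P3 15-16 | P4 16-17 | P2 17-18 | P0 18-19 | P1 19-20 | P3 20-21 | P2 21-22 | P0 22-23 | P1 23-24 | P3 24-25 | P2 25-26 | P0 26-27 | P1 27-28 | P3 28-29 | P2 29-30 | P0 30-31 | P1 31-32 | P3 32-33 | P2 33-34 | P0 34-35 | P1 35-36 | P3 36-37 | P2 37-38 | P0 38-39 | P1 39-40 | P2 40-41 | P0 41-42 | P1 42-43 | P2 43-44 | P0 44-45 | P1 45-46 | P2 46-50 |
Completion: P0=45  P1=46  P2=50  P3=37  P4=17
Turnaround (C−A): P0=45  P1=44  P2=49  P3=37  P4=14
Turnaround(P2) = completion − arrival = 50 − 1 = 49

49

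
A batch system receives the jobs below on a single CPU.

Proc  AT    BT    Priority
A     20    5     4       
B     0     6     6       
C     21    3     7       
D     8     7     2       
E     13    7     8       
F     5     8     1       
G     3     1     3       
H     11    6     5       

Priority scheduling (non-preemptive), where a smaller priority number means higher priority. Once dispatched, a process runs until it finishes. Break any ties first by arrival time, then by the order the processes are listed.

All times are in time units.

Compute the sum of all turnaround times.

121

Gantt: | B 0-6 | F 6-14 | D 14-21 | G 21-22 | A 22-27 | H 27-33 | C 33-36 | E 36-43 |
Completion: A=27  B=6  C=36  D=21  E=43  F=14  G=22  H=33
Turnaround (C−A): A=7  B=6  C=15  D=13  E=30  F=9  G=19  H=22
Turnaround = completion − arrival: A=7, B=6, C=15, D=13, E=30, F=9, G=19, H=22
Total turnaround = 7 + 6 + 15 + 13 + 30 + 9 + 19 + 22 = 121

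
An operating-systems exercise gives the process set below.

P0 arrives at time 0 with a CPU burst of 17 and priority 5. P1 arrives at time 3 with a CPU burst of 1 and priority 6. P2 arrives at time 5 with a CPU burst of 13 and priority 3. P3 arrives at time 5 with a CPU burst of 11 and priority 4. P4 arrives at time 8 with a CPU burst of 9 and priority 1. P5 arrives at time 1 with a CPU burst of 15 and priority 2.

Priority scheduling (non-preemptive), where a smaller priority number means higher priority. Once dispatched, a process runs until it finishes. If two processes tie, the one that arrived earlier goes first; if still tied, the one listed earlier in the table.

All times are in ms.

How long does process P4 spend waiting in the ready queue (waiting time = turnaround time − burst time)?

Schedule: | P0 0-17 | P4 17-26 | P5 26-41 | P2 41-54 | P3 54-65 | P1 65-66 |
Completion: P0=17  P1=66  P2=54  P3=65  P4=26  P5=41
Waiting(P4) = turnaround − burst = 18 − 9 = 9

9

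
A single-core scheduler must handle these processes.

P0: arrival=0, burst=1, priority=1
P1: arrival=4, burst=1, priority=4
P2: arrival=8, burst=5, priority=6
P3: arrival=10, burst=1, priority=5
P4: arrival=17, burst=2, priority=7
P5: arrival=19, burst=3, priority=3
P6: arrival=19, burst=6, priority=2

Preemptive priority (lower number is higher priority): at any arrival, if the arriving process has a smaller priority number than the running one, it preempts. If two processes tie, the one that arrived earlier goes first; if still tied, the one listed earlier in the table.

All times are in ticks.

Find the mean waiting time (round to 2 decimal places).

1.00

Gantt: | P0 0-1 | idle 1-4 | P1 4-5 | idle 5-8 | P2 8-10 | P3 10-11 | P2 11-14 | idle 14-17 | P4 17-19 | P6 19-25 | P5 25-28 |
Completion: P0=1  P1=5  P2=14  P3=11  P4=19  P5=28  P6=25
Turnaround (C−A): P0=1  P1=1  P2=6  P3=1  P4=2  P5=9  P6=6
Waiting times: P0=0, P1=0, P2=1, P3=0, P4=0, P5=6, P6=0
Average waiting = (0+0+1+0+0+6+0) / 7 = 7/7 = 1.00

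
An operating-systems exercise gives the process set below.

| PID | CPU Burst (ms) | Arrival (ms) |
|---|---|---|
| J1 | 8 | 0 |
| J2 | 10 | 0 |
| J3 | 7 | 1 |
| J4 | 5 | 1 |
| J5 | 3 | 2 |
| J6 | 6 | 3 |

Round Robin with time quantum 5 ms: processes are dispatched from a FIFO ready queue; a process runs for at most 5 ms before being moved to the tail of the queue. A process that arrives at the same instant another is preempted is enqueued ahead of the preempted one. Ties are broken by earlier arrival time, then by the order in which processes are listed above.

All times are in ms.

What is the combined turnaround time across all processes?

Schedule: | J1 0-5 | J2 5-10 | J3 10-15 | J4 15-20 | J5 20-23 | J6 23-28 | J1 28-31 | J2 31-36 | J3 36-38 | J6 38-39 |
Completion: J1=31  J2=36  J3=38  J4=20  J5=23  J6=39
Turnaround (C−A): J1=31  J2=36  J3=37  J4=19  J5=21  J6=36
Turnaround = completion − arrival: J1=31, J2=36, J3=37, J4=19, J5=21, J6=36
Total turnaround = 31 + 36 + 37 + 19 + 21 + 36 = 180

180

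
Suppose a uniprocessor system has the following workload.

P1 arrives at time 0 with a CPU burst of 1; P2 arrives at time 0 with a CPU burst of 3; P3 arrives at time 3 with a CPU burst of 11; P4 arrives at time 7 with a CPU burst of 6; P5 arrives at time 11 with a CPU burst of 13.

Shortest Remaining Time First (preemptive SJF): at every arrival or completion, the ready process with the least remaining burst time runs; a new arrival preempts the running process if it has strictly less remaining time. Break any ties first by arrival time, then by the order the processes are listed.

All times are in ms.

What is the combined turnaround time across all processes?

Schedule: | P1 0-1 | P2 1-4 | P3 4-7 | P4 7-13 | P3 13-21 | P5 21-34 |
Completion: P1=1  P2=4  P3=21  P4=13  P5=34
Turnaround = completion − arrival: P1=1, P2=4, P3=18, P4=6, P5=23
Total turnaround = 1 + 4 + 18 + 6 + 23 = 52

52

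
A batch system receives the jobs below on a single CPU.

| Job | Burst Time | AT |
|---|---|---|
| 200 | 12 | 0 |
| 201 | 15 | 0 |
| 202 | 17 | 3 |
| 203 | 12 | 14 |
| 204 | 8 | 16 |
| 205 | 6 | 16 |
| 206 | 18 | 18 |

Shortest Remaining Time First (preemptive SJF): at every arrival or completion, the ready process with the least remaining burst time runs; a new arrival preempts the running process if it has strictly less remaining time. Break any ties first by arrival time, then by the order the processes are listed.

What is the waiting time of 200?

0

Timeline: | 200 0-12 | 201 12-14 | 203 14-16 | 205 16-22 | 204 22-30 | 203 30-40 | 201 40-53 | 202 53-70 | 206 70-88 |
Completion: 200=12  201=53  202=70  203=40  204=30  205=22  206=88
Turnaround (C−A): 200=12  201=53  202=67  203=26  204=14  205=6  206=70
Waiting(200) = turnaround − burst = 12 − 12 = 0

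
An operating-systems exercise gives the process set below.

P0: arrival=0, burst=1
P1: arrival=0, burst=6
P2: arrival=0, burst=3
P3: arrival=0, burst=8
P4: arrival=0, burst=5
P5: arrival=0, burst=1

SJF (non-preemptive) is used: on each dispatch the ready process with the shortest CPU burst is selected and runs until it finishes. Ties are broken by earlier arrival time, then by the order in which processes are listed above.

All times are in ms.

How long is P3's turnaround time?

24

Gantt: | P0 0-1 | P5 1-2 | P2 2-5 | P4 5-10 | P1 10-16 | P3 16-24 |
Completion: P0=1  P1=16  P2=5  P3=24  P4=10  P5=2
Turnaround(P3) = completion − arrival = 24 − 0 = 24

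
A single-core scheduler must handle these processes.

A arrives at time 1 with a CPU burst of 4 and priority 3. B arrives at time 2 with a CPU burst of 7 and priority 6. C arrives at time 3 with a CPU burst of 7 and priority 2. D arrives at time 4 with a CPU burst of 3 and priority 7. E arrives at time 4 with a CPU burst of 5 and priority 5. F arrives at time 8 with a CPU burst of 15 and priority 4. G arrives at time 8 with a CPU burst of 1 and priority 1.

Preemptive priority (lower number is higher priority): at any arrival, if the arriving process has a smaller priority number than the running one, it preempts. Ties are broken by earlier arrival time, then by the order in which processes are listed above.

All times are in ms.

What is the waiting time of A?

8

Timeline: | idle 0-1 | A 1-3 | C 3-8 | G 8-9 | C 9-11 | A 11-13 | F 13-28 | E 28-33 | B 33-40 | D 40-43 |
Completion: A=13  B=40  C=11  D=43  E=33  F=28  G=9
Turnaround (C−A): A=12  B=38  C=8  D=39  E=29  F=20  G=1
Waiting(A) = turnaround − burst = 12 − 4 = 8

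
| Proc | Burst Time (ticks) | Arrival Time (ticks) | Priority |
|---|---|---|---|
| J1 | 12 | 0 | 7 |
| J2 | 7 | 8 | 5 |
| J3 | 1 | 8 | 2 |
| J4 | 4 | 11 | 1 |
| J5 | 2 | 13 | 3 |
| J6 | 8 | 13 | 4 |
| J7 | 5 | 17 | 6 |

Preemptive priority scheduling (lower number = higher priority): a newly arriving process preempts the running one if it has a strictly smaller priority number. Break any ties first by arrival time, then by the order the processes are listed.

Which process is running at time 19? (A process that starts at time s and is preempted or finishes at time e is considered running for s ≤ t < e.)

Gantt: | J1 0-8 | J3 8-9 | J2 9-11 | J4 11-15 | J5 15-17 | J6 17-25 | J2 25-30 | J7 30-35 | J1 35-39 |
Completion: J1=39  J2=30  J3=9  J4=15  J5=17  J6=25  J7=35

J6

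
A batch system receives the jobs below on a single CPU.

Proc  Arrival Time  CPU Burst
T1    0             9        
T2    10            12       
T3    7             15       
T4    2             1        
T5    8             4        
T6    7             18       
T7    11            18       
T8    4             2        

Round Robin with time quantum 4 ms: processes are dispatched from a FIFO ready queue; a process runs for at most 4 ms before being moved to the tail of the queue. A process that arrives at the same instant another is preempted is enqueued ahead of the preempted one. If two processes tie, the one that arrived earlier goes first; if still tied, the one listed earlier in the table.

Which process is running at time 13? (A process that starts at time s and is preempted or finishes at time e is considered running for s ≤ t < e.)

T3

Gantt: | T1 0-4 | T4 4-5 | T8 5-7 | T1 7-11 | T3 11-15 | T6 15-19 | T5 19-23 | T2 23-27 | T7 27-31 | T1 31-32 | T3 32-36 | T6 36-40 | T2 40-44 | T7 44-48 | T3 48-52 | T6 52-56 | T2 56-60 | T7 60-64 | T3 64-67 | T6 67-71 | T7 71-75 | T6 75-77 | T7 77-79 |
Completion: T1=32  T2=60  T3=67  T4=5  T5=23  T6=77  T7=79  T8=7
Turnaround (C−A): T1=32  T2=50  T3=60  T4=3  T5=15  T6=70  T7=68  T8=3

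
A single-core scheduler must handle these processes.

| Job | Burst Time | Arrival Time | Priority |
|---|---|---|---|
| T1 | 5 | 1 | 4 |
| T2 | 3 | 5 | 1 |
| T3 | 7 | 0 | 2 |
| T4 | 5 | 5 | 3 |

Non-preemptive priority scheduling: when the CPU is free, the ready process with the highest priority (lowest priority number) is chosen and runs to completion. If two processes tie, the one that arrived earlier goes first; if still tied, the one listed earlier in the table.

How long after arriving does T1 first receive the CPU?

Timeline: | T3 0-7 | T2 7-10 | T4 10-15 | T1 15-20 |
Completion: T1=20  T2=10  T3=7  T4=15
Turnaround (C−A): T1=19  T2=5  T3=7  T4=10
Response(T1) = first start − arrival = 15 − 1 = 14

14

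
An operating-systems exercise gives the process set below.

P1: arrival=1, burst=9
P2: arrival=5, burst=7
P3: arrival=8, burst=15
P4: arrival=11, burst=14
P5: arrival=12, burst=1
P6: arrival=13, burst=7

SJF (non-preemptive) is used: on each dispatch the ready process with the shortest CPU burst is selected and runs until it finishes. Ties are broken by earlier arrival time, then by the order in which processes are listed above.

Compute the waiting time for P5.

Timeline: | idle 0-1 | P1 1-10 | P2 10-17 | P5 17-18 | P6 18-25 | P4 25-39 | P3 39-54 |
Completion: P1=10  P2=17  P3=54  P4=39  P5=18  P6=25
Turnaround (C−A): P1=9  P2=12  P3=46  P4=28  P5=6  P6=12
Waiting(P5) = turnaround − burst = 6 − 1 = 5

5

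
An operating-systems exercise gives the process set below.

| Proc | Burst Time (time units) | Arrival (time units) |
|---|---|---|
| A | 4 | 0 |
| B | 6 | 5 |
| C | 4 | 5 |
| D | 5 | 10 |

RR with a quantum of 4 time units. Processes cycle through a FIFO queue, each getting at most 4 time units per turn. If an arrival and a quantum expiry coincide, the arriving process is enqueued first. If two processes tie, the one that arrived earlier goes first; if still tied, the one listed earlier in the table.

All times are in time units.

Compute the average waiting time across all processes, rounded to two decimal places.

Schedule: | A 0-4 | idle 4-5 | B 5-9 | C 9-13 | B 13-15 | D 15-20 |
Completion: A=4  B=15  C=13  D=20
Turnaround (C−A): A=4  B=10  C=8  D=10
Waiting times: A=0, B=4, C=4, D=5
Average waiting = (0+4+4+5) / 4 = 13/4 = 3.25

3.25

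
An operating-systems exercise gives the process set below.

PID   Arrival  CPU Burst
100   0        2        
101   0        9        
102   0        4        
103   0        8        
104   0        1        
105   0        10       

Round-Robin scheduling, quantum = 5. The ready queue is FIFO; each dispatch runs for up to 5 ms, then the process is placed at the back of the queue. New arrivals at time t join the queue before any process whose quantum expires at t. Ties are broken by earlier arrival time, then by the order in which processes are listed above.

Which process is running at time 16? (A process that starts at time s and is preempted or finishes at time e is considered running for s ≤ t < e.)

Schedule: | 100 0-2 | 101 2-7 | 102 7-11 | 103 11-16 | 104 16-17 | 105 17-22 | 101 22-26 | 103 26-29 | 105 29-34 |
Completion: 100=2  101=26  102=11  103=29  104=17  105=34
Turnaround (C−A): 100=2  101=26  102=11  103=29  104=17  105=34

104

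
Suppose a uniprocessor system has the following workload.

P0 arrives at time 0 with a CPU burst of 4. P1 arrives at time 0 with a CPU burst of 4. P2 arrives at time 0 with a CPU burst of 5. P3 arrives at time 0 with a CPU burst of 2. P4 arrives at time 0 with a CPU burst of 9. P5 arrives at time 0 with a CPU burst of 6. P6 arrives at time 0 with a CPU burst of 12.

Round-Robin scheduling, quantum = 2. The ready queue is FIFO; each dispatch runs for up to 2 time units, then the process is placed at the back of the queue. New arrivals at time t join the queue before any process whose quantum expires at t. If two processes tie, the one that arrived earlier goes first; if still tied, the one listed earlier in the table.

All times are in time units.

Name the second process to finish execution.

P0

Timeline: | P0 0-2 | P1 2-4 | P2 4-6 | P3 6-8 | P4 8-10 | P5 10-12 | P6 12-14 | P0 14-16 | P1 16-18 | P2 18-20 | P4 20-22 | P5 22-24 | P6 24-26 | P2 26-27 | P4 27-29 | P5 29-31 | P6 31-33 | P4 33-35 | P6 35-37 | P4 37-38 | P6 38-42 |
Completion: P0=16  P1=18  P2=27  P3=8  P4=38  P5=31  P6=42
Turnaround (C−A): P0=16  P1=18  P2=27  P3=8  P4=38  P5=31  P6=42
Finish order: P3 → P0 → P1 → P2 → P5 → P4 → P6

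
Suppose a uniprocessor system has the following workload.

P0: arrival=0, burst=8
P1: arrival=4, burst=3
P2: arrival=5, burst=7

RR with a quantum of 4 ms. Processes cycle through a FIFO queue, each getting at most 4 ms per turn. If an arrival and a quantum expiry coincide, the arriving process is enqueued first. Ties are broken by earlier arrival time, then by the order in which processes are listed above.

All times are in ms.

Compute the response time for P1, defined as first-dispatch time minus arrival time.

0

Schedule: | P0 0-4 | P1 4-7 | P0 7-11 | P2 11-18 |
Completion: P0=11  P1=7  P2=18
Turnaround (C−A): P0=11  P1=3  P2=13
Response(P1) = first start − arrival = 4 − 4 = 0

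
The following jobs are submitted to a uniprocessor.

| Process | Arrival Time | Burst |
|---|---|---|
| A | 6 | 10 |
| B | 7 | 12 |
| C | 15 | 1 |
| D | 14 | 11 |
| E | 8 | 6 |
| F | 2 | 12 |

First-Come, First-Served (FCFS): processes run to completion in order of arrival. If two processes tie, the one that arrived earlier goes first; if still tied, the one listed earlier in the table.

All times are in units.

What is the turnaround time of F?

12

Schedule: | idle 0-2 | F 2-14 | A 14-24 | B 24-36 | E 36-42 | D 42-53 | C 53-54 |
Completion: A=24  B=36  C=54  D=53  E=42  F=14
Turnaround (C−A): A=18  B=29  C=39  D=39  E=34  F=12
Turnaround(F) = completion − arrival = 14 − 2 = 12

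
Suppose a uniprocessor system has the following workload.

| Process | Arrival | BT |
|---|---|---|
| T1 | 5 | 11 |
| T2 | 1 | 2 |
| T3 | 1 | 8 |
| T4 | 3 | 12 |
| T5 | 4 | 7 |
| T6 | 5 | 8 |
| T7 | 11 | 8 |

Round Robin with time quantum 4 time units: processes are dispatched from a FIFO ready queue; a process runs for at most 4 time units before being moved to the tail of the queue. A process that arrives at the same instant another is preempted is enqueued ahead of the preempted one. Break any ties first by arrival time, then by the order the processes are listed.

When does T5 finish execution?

38

Timeline: | idle 0-1 | T2 1-3 | T3 3-7 | T4 7-11 | T5 11-15 | T1 15-19 | T6 19-23 | T3 23-27 | T7 27-31 | T4 31-35 | T5 35-38 | T1 38-42 | T6 42-46 | T7 46-50 | T4 50-54 | T1 54-57 |
Completion: T1=57  T2=3  T3=27  T4=54  T5=38  T6=46  T7=50
Turnaround (C−A): T1=52  T2=2  T3=26  T4=51  T5=34  T6=41  T7=39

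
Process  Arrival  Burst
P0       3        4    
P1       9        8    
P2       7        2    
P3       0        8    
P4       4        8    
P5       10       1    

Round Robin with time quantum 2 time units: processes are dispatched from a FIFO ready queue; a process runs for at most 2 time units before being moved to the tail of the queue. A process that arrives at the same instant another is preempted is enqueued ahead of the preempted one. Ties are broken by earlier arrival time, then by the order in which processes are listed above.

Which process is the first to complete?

P0

Timeline: | P3 0-4 | P0 4-6 | P4 6-8 | P3 8-10 | P0 10-12 | P2 12-14 | P4 14-16 | P1 16-18 | P5 18-19 | P3 19-21 | P4 21-23 | P1 23-25 | P4 25-27 | P1 27-31 |
Completion: P0=12  P1=31  P2=14  P3=21  P4=27  P5=19
Turnaround (C−A): P0=9  P1=22  P2=7  P3=21  P4=23  P5=9
Finish order: P0 → P2 → P5 → P3 → P4 → P1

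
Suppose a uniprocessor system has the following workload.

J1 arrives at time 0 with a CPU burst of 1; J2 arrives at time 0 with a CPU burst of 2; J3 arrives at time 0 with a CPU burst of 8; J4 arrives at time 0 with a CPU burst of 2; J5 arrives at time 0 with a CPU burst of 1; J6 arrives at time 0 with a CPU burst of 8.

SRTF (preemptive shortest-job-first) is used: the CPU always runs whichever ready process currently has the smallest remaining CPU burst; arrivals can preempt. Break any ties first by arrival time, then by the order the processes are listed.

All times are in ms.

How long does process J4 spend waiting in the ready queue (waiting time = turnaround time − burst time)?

Schedule: | J1 0-1 | J5 1-2 | J2 2-4 | J4 4-6 | J3 6-14 | J6 14-22 |
Completion: J1=1  J2=4  J3=14  J4=6  J5=2  J6=22
Turnaround (C−A): J1=1  J2=4  J3=14  J4=6  J5=2  J6=22
Waiting(J4) = turnaround − burst = 6 − 2 = 4

4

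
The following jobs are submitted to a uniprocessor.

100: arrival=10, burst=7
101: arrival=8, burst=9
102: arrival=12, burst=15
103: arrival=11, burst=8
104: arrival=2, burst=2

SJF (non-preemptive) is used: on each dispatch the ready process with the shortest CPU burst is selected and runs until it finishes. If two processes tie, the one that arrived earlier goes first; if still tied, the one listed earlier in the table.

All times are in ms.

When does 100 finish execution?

Schedule: | idle 0-2 | 104 2-4 | idle 4-8 | 101 8-17 | 100 17-24 | 103 24-32 | 102 32-47 |
Completion: 100=24  101=17  102=47  103=32  104=4
Turnaround (C−A): 100=14  101=9  102=35  103=21  104=2

24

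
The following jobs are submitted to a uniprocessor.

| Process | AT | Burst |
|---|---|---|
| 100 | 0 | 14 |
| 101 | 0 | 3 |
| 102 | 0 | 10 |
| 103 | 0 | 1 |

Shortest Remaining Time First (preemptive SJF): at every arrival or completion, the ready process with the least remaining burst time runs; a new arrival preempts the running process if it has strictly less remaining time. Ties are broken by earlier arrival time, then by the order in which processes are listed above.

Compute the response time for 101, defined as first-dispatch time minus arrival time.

1

Timeline: | 103 0-1 | 101 1-4 | 102 4-14 | 100 14-28 |
Completion: 100=28  101=4  102=14  103=1
Turnaround (C−A): 100=28  101=4  102=14  103=1
Response(101) = first start − arrival = 1 − 0 = 1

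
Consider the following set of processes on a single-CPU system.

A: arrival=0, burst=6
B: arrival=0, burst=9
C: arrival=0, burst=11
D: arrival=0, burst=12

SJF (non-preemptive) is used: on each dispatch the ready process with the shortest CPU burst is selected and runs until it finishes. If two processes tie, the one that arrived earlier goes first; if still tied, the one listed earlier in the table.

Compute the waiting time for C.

15

Schedule: | A 0-6 | B 6-15 | C 15-26 | D 26-38 |
Completion: A=6  B=15  C=26  D=38
Turnaround (C−A): A=6  B=15  C=26  D=38
Waiting(C) = turnaround − burst = 26 − 11 = 15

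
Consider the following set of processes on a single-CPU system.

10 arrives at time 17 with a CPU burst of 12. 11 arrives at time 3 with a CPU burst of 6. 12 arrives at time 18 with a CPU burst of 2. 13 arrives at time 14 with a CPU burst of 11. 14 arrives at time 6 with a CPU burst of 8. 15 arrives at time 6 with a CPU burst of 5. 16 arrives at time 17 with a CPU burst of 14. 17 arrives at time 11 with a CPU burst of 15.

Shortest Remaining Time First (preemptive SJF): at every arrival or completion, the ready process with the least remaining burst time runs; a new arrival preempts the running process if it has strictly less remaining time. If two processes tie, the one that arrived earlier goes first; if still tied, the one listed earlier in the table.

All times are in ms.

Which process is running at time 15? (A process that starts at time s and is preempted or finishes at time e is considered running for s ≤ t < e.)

Schedule: | idle 0-3 | 11 3-9 | 15 9-14 | 14 14-18 | 12 18-20 | 14 20-24 | 13 24-35 | 10 35-47 | 16 47-61 | 17 61-76 |
Completion: 10=47  11=9  12=20  13=35  14=24  15=14  16=61  17=76
Turnaround (C−A): 10=30  11=6  12=2  13=21  14=18  15=8  16=44  17=65

14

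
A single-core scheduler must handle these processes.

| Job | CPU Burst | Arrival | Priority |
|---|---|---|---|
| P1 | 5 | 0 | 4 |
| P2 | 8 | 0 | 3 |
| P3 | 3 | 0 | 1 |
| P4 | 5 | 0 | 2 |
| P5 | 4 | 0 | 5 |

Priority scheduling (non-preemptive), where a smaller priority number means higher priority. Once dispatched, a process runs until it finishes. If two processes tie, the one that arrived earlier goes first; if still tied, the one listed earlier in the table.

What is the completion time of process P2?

16

Timeline: | P3 0-3 | P4 3-8 | P2 8-16 | P1 16-21 | P5 21-25 |
Completion: P1=21  P2=16  P3=3  P4=8  P5=25
Turnaround (C−A): P1=21  P2=16  P3=3  P4=8  P5=25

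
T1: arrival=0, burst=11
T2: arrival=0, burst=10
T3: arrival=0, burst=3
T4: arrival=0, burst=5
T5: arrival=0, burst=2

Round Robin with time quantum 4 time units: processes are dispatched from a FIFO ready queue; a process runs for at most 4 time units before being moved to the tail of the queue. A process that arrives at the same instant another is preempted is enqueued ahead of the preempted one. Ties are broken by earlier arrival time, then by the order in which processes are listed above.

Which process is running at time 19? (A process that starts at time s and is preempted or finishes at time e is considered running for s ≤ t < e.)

T1

Timeline: | T1 0-4 | T2 4-8 | T3 8-11 | T4 11-15 | T5 15-17 | T1 17-21 | T2 21-25 | T4 25-26 | T1 26-29 | T2 29-31 |
Completion: T1=29  T2=31  T3=11  T4=26  T5=17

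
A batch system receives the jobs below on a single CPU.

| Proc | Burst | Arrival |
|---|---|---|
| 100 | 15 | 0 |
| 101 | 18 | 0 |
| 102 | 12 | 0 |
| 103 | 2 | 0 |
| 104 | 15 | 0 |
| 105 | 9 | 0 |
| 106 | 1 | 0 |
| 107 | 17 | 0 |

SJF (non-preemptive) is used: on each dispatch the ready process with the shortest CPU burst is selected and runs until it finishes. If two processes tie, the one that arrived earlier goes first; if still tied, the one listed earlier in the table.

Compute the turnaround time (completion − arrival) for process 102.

Timeline: | 106 0-1 | 103 1-3 | 105 3-12 | 102 12-24 | 100 24-39 | 104 39-54 | 107 54-71 | 101 71-89 |
Completion: 100=39  101=89  102=24  103=3  104=54  105=12  106=1  107=71
Turnaround(102) = completion − arrival = 24 − 0 = 24

24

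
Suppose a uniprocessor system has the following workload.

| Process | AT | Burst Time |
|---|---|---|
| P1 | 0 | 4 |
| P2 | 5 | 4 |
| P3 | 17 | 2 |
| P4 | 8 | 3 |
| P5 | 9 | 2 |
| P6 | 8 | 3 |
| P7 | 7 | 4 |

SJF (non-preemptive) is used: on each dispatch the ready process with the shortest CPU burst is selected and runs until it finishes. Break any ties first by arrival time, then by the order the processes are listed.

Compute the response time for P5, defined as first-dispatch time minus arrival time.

0

Timeline: | P1 0-4 | idle 4-5 | P2 5-9 | P5 9-11 | P4 11-14 | P6 14-17 | P3 17-19 | P7 19-23 |
Completion: P1=4  P2=9  P3=19  P4=14  P5=11  P6=17  P7=23
Response(P5) = first start − arrival = 9 − 9 = 0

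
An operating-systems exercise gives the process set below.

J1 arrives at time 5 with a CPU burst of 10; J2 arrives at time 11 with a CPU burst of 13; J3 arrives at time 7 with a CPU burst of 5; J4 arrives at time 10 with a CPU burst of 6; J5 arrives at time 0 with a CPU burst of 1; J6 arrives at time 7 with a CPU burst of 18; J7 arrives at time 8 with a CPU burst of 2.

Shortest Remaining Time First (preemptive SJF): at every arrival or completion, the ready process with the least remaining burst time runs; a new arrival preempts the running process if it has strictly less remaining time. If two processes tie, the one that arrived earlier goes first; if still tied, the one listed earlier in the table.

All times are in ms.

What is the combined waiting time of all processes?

Schedule: | J5 0-1 | idle 1-5 | J1 5-7 | J3 7-8 | J7 8-10 | J3 10-14 | J4 14-20 | J1 20-28 | J2 28-41 | J6 41-59 |
Completion: J1=28  J2=41  J3=14  J4=20  J5=1  J6=59  J7=10
Waiting = turnaround − burst: J1=13, J2=17, J3=2, J4=4, J5=0, J6=34, J7=0
Total waiting = 13 + 17 + 2 + 4 + 0 + 34 + 0 = 70

70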